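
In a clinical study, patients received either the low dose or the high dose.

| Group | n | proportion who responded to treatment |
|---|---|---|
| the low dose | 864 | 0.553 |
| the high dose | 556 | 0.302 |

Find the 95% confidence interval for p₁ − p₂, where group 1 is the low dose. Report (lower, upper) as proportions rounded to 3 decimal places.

(0.200, 0.302)

The two standard errors are √(0.5530×0.4470/864) = 0.01691 and √(0.3020×0.6980/556) = 0.01947.
Because the samples are independent, SE_diff = √(0.01691² + 0.01947²) = 0.02579.
Using z* = 1.960 for 95%, ME = 1.960 × 0.02579 = 0.05055.
p̂₁ − p̂₂ = 0.2510; interval 0.2510 ± 0.05055 gives (0.200, 0.302).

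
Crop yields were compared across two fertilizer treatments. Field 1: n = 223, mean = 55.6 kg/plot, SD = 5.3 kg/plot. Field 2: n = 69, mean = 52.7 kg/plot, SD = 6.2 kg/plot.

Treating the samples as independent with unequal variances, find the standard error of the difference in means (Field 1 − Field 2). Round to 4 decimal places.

0.8265

Per-group SEs: s₁/√n₁ = 5.3/√223 = 0.3549, s₂/√n₂ = 6.2/√69 = 0.7464.
Unpooled SE of the difference: √(0.12595401 + 0.55711296) = 0.8265.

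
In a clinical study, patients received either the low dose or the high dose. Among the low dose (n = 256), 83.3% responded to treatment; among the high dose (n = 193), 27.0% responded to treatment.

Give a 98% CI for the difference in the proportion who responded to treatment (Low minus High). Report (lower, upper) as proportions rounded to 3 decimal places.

(0.471, 0.655)

Each SE is √(p̂(1−p̂)/n): √(0.8330·0.1670/256) = 0.02331 and √(0.2700·0.7300/193) = 0.03196.
SE(p̂₁ − p̂₂) = √(SE₁² + SE₂²) = √(0.0005433561 + 0.0010214416) = 0.03956, since the two samples are independent.
At 98% confidence z* = 2.326; margin = 2.326 × 0.03956 = 0.09202.
The difference is 0.8330 − 0.2700 = 0.5630, so the interval is 0.5630 ± 0.09202 = (0.471, 0.655).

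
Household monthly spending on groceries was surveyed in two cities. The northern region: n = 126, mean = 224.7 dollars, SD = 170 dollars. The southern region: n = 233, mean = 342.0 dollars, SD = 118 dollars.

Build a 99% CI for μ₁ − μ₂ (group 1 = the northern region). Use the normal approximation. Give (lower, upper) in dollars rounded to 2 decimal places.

(-161.10, -73.50)

Per-group SEs: s₁/√n₁ = 170/√126 = 15.1448, s₂/√n₂ = 118/√233 = 7.7304.
Unpooled SE of the difference: √(229.36496704 + 59.75908416) = 17.0036.
Margin of error = z* · SE = 2.576 × 17.0036 = 43.8013.
x̄₁ − x̄₂ = 224.7 − 342.0 = -117.3000.
CI: -117.3000 ± 43.8013 = (-161.10, -73.50).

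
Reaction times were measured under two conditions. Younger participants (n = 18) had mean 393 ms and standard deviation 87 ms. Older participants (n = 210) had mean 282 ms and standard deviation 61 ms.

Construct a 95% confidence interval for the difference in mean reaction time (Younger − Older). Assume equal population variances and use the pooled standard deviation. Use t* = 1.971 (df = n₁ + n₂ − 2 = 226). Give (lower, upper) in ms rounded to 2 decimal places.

(80.34, 141.66)

s_p = √[((n₁−1)s₁² + (n₂−1)s₂²)/(n₁+n₂−2)] = √[(17·87² + 209·61²)/226] = 63.3281.
SE = 63.3281·√(1/18 + 1/210) = 15.5531.
With t* = 1.971, margin = 1.971 × 15.5531 = 30.6552.
x̄₁ − x̄₂ = 393 − 282 = 111.0000; interval 111.0000 ± 30.6552 = (80.34, 141.66).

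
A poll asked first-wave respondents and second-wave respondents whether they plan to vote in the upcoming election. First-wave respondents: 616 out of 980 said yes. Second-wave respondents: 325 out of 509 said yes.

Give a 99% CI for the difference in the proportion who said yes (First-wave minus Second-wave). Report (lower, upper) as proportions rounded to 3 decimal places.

(-0.078, 0.058)

Sample proportions: 616/980 = 0.6286, 325/509 = 0.6385.
Each SE is √(p̂(1−p̂)/n): √(0.6286·0.3714/980) = 0.01543 and √(0.6385·0.3615/509) = 0.02129.
SE(p̂₁ − p̂₂) = √(SE₁² + SE₂²) = √(0.0002380849 + 0.0004532641) = 0.02629, since the two samples are independent.
At 99% confidence z* = 2.576; margin = 2.576 × 0.02629 = 0.06772.
The difference is 0.6286 − 0.6385 = -0.0099, so the interval is -0.0099 ± 0.06772 = (-0.078, 0.058).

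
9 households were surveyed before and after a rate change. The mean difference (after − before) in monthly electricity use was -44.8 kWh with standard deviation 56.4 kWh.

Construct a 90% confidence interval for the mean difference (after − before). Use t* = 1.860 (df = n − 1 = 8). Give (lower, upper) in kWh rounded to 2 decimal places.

Paired design: SE = s_d/√n = 56.4/√9 = 18.8000.
t* = 1.860; margin of error = 1.860 × 18.8000 = 34.9680.
-44.8 ± 34.9680 → (-79.77, -9.83).

(-79.77, -9.83)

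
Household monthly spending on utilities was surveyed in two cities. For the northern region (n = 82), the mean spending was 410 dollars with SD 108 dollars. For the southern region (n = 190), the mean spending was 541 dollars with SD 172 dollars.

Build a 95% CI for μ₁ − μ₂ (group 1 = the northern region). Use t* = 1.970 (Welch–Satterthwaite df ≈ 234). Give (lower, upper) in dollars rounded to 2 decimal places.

(-165.00, -97.00)

Standard errors of each mean: 108/√82 = 11.9266 and 172/√190 = 12.4782.
SE(x̄₁ − x̄₂) = √(11.9266² + 12.4782²) = 17.2612 for independent samples with unequal variances.
With t* = 1.970, the margin is 1.970 × 17.2612 = 34.0046.
x̄₁ − x̄₂ = 410 − 541 = -131.0000; the interval is -131.0000 ± 34.0046 = (-165.00, -97.00).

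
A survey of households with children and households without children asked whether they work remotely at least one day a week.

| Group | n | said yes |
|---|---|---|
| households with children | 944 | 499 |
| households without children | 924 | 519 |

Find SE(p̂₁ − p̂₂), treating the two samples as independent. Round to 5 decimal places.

p̂₁ = 499/944 = 0.5286 and p̂₂ = 519/924 = 0.5617.
SE₁ = √(p̂₁(1−p̂₁)/n₁) = √(0.5286·0.4714/944) = 0.01625; SE₂ = √(0.5617·0.4383/924) = 0.01632.
Independent samples: SE of the difference = √(SE₁² + SE₂²) = √(0.0002640625 + 0.0002663424) = 0.02303.

0.02303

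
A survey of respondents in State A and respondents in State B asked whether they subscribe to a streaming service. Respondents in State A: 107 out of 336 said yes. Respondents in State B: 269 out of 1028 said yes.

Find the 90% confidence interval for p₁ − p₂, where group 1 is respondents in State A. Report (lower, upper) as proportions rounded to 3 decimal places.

(0.009, 0.104)

First, p̂₁ = 107/336 = 0.3185; p̂₂ = 269/1028 = 0.2617.
The two standard errors are √(0.3185×0.6815/336) = 0.02542 and √(0.2617×0.7383/1028) = 0.01371.
Because the samples are independent, SE_diff = √(0.02542² + 0.01371²) = 0.02888.
Using z* = 1.645 for 90%, ME = 1.645 × 0.02888 = 0.04751.
p̂₁ − p̂₂ = 0.0568; interval 0.0568 ± 0.04751 gives (0.009, 0.104).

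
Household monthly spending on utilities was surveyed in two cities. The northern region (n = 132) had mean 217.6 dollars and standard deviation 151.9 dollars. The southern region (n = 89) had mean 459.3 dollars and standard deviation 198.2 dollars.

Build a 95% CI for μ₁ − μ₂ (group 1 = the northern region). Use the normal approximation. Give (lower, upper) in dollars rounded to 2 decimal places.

(-290.35, -193.05)

Standard errors of each mean: 151.9/√132 = 13.2212 and 198.2/√89 = 21.0092.
SE(x̄₁ − x̄₂) = √(13.2212² + 21.0092²) = 24.8231 for independent samples with unequal variances.
With z* = 1.960, the margin is 1.960 × 24.8231 = 48.6533.
x̄₁ − x̄₂ = 217.6 − 459.3 = -241.7000; the interval is -241.7000 ± 48.6533 = (-290.35, -193.05).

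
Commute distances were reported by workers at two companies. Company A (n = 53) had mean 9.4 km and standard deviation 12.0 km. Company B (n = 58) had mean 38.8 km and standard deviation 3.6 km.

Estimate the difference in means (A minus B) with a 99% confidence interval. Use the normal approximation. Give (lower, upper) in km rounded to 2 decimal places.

(-33.82, -24.98)

SE₁ = s₁/√n₁ = 12.0/√53 = 1.6483; SE₂ = 3.6/√58 = 0.4727.
Independent samples, unequal variances: SE_diff = √(SE₁² + SE₂²) = √(2.71689289 + 0.22344529) = 1.7147.
z* = 2.576, so margin of error = 2.576 × 1.7147 = 4.4171.
Difference in means = 9.4 − 38.8 = -29.4000.
-29.4000 ± 4.4171 → (-33.82, -24.98).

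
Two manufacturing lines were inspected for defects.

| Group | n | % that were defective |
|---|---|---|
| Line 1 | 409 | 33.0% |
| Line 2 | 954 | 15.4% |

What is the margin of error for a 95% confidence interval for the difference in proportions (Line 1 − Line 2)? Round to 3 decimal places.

The two standard errors are √(0.3300×0.6700/409) = 0.02325 and √(0.1540×0.8460/954) = 0.01169.
Because the samples are independent, SE_diff = √(0.02325² + 0.01169²) = 0.02602.
Using z* = 1.960 for 95%, ME = 1.960 × 0.02602 = 0.05100.

0.051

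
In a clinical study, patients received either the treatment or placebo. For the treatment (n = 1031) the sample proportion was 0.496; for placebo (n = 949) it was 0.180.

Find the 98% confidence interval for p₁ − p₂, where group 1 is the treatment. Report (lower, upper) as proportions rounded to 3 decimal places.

(0.270, 0.362)

SE₁ = √(p̂₁(1−p̂₁)/n₁) = √(0.4960·0.5040/1031) = 0.01557; SE₂ = √(0.1800·0.8200/949) = 0.01247.
Independent samples: SE of the difference = √(SE₁² + SE₂²) = √(0.0002424249 + 0.0001555009) = 0.01995.
z* for 98% confidence is 2.326, so the margin of error is 2.326 × 0.01995 = 0.04640.
Point estimate p̂₁ − p̂₂ = 0.4960 − 0.1800 = 0.3160.
0.3160 ± 0.04640 → (0.270, 0.362).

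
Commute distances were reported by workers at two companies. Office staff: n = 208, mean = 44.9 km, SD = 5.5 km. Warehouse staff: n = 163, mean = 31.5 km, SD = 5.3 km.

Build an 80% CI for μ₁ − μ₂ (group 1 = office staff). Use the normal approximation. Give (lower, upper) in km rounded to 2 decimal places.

(12.68, 14.12)

Standard errors of each mean: 5.5/√208 = 0.3814 and 5.3/√163 = 0.4151.
SE(x̄₁ − x̄₂) = √(0.3814² + 0.4151²) = 0.5637 for independent samples with unequal variances.
With z* = 1.282, the margin is 1.282 × 0.5637 = 0.7227.
x̄₁ − x̄₂ = 44.9 − 31.5 = 13.4000; the interval is 13.4000 ± 0.7227 = (12.68, 14.12).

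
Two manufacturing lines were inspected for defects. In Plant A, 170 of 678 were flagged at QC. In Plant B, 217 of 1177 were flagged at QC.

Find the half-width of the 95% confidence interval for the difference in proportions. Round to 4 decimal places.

0.0394

Sample proportions: 170/678 = 0.2507, 217/1177 = 0.1844.
Each SE is √(p̂(1−p̂)/n): √(0.2507·0.7493/678) = 0.01665 and √(0.1844·0.8156/1177) = 0.01130.
SE(p̂₁ − p̂₂) = √(SE₁² + SE₂²) = √(0.0002772225 + 0.00012769) = 0.02012, since the two samples are independent.
At 95% confidence z* = 1.960; margin = 1.960 × 0.02012 = 0.03944.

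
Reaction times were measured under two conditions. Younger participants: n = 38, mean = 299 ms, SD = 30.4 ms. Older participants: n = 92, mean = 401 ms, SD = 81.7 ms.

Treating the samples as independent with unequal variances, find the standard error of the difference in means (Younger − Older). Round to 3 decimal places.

Per-group SEs: s₁/√n₁ = 30.4/√38 = 4.9315, s₂/√n₂ = 81.7/√92 = 8.5178.
Unpooled SE of the difference: √(24.31969225 + 72.55291684) = 9.8424.

9.842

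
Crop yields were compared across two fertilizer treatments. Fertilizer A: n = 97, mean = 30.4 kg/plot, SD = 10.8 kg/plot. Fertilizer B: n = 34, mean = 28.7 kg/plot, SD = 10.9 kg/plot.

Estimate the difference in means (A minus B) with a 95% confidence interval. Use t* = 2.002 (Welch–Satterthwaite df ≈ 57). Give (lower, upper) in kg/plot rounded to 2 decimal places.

SE₁ = s₁/√n₁ = 10.8/√97 = 1.0966; SE₂ = 10.9/√34 = 1.8693.
Independent samples, unequal variances: SE_diff = √(SE₁² + SE₂²) = √(1.20253156 + 3.49428249) = 2.1672.
t* = 2.002, so margin of error = 2.002 × 2.1672 = 4.3387.
Difference in means = 30.4 − 28.7 = 1.7000.
1.7000 ± 4.3387 → (-2.64, 6.04).

(-2.64, 6.04)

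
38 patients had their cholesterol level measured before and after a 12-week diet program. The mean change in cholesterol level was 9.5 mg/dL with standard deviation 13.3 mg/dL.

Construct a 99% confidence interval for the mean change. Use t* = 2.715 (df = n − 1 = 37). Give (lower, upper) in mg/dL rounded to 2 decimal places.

Paired design: SE = s_d/√n = 13.3/√38 = 2.1575.
t* = 2.715; margin of error = 2.715 × 2.1575 = 5.8576.
9.5 ± 5.8576 → (3.64, 15.36).

(3.64, 15.36)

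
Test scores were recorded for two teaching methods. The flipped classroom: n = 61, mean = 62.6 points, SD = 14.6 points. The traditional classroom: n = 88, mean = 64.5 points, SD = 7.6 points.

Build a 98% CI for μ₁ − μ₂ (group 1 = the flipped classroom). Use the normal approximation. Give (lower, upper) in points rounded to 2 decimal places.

(-6.64, 2.84)

Standard errors of each mean: 14.6/√61 = 1.8693 and 7.6/√88 = 0.8102.
SE(x̄₁ − x̄₂) = √(1.8693² + 0.8102²) = 2.0373 for independent samples with unequal variances.
With z* = 2.326, the margin is 2.326 × 2.0373 = 4.7388.
x̄₁ − x̄₂ = 62.6 − 64.5 = -1.9000; the interval is -1.9000 ± 4.7388 = (-6.64, 2.84).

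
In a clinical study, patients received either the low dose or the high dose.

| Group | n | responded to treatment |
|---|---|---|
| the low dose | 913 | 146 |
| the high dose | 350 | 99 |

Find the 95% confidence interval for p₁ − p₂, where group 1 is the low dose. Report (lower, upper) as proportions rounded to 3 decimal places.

Sample proportions: 146/913 = 0.1599, 99/350 = 0.2829.
Each SE is √(p̂(1−p̂)/n): √(0.1599·0.8401/913) = 0.01213 and √(0.2829·0.7171/350) = 0.02408.
SE(p̂₁ − p̂₂) = √(SE₁² + SE₂²) = √(0.0001471369 + 0.0005798464) = 0.02696, since the two samples are independent.
At 95% confidence z* = 1.960; margin = 1.960 × 0.02696 = 0.05284.
The difference is 0.1599 − 0.2829 = -0.1230, so the interval is -0.1230 ± 0.05284 = (-0.176, -0.070).

(-0.176, -0.070)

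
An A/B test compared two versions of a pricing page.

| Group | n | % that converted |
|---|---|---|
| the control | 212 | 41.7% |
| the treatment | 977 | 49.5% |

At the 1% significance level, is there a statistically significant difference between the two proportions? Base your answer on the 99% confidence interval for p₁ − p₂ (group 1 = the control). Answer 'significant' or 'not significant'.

not significant

SE₁ = √(p̂₁(1−p̂₁)/n₁) = √(0.4170·0.5830/212) = 0.03386; SE₂ = √(0.4950·0.5050/977) = 0.01600.
Independent samples: SE of the difference = √(SE₁² + SE₂²) = √(0.0011464996 + 0.000256) = 0.03745.
z* for 99% confidence is 2.576, so the margin of error is 2.576 × 0.03745 = 0.09647.
Point estimate p̂₁ − p̂₂ = 0.4170 − 0.4950 = -0.0780.
-0.0780 ± 0.09647 → (-0.17447, 0.01847).
The interval (-0.17447, 0.01847) contains 0, so the difference is not significant.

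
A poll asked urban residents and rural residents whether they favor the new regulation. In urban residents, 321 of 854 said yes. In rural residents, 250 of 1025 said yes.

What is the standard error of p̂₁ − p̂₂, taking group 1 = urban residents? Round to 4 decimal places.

0.0213

Sample proportions: 321/854 = 0.3759, 250/1025 = 0.2439.
Each SE is √(p̂(1−p̂)/n): √(0.3759·0.6241/854) = 0.01657 and √(0.2439·0.7561/1025) = 0.01341.
SE(p̂₁ − p̂₂) = √(SE₁² + SE₂²) = √(0.0002745649 + 0.0001798281) = 0.02132, since the two samples are independent.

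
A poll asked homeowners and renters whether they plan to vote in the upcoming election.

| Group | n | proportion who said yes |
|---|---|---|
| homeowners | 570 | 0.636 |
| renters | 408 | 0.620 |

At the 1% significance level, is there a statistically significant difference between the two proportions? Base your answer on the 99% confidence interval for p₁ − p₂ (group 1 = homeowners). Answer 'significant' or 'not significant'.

The two standard errors are √(0.6360×0.3640/570) = 0.02015 and √(0.6200×0.3800/408) = 0.02403.
Because the samples are independent, SE_diff = √(0.02015² + 0.02403²) = 0.03136.
Using z* = 2.576 for 99%, ME = 2.576 × 0.03136 = 0.08078.
p̂₁ − p̂₂ = 0.0160; interval 0.0160 ± 0.08078 gives (-0.06478, 0.09678).
The interval (-0.06478, 0.09678) contains 0, so the difference is not significant.

not significant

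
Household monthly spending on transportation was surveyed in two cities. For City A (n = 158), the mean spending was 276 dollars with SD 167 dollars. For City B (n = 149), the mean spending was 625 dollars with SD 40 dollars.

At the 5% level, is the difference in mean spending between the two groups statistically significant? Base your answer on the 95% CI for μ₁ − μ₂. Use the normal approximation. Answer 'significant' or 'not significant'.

significant

Standard errors of each mean: 167/√158 = 13.2858 and 40/√149 = 3.2769.
SE(x̄₁ − x̄₂) = √(13.2858² + 3.2769²) = 13.6840 for independent samples with unequal variances.
With z* = 1.960, the margin is 1.960 × 13.6840 = 26.8206.
x̄₁ − x̄₂ = 276 − 625 = -349.0000; the interval is -349.0000 ± 26.8206 = (-375.8206, -322.1794).
The interval (-375.8206, -322.1794) does not contain 0, so the difference is significant.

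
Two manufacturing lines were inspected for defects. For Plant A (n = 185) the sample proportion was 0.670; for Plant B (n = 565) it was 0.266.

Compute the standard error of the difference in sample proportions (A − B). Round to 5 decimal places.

0.03925

SE₁ = √(p̂₁(1−p̂₁)/n₁) = √(0.6700·0.3300/185) = 0.03457; SE₂ = √(0.2660·0.7340/565) = 0.01859.
Independent samples: SE of the difference = √(SE₁² + SE₂²) = √(0.0011950849 + 0.0003455881) = 0.03925.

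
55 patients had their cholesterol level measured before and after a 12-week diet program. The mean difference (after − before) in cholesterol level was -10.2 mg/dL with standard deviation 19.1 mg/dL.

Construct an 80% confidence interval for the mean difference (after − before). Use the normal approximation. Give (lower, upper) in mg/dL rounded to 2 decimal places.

(-13.50, -6.90)

This is a matched-pairs design, so SE = s_d/√n = 19.1/√55 = 2.5754.
Margin = 1.282 × 2.5754 = 3.3017; the interval is -10.2 ± 3.3017 = (-13.50, -6.90).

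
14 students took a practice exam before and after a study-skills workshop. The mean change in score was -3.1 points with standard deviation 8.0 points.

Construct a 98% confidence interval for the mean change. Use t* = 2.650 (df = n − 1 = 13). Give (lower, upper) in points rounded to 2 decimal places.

(-8.77, 2.57)

Paired design: SE = s_d/√n = 8.0/√14 = 2.1381.
t* = 2.650; margin of error = 2.650 × 2.1381 = 5.6660.
-3.1 ± 5.6660 → (-8.77, 2.57).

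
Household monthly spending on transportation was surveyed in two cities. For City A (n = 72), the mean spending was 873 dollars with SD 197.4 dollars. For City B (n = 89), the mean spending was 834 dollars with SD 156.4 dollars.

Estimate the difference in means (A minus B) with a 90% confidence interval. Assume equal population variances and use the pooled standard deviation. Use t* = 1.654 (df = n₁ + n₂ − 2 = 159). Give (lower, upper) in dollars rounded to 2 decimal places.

s_p = √[((n₁−1)s₁² + (n₂−1)s₂²)/(n₁+n₂−2)] = √[(71·197.4² + 88·156.4²)/159] = 175.8931.
SE = 175.8931·√(1/72 + 1/89) = 27.8805.
With t* = 1.654, margin = 1.654 × 27.8805 = 46.1143.
x̄₁ − x̄₂ = 873 − 834 = 39.0000; interval 39.0000 ± 46.1143 = (-7.11, 85.11).

(-7.11, 85.11)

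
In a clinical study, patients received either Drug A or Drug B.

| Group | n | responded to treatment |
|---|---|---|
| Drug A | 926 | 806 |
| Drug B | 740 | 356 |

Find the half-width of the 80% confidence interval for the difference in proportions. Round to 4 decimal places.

0.0275

First, p̂₁ = 806/926 = 0.8704; p̂₂ = 356/740 = 0.4811.
The two standard errors are √(0.8704×0.1296/926) = 0.01104 and √(0.4811×0.5189/740) = 0.01837.
Because the samples are independent, SE_diff = √(0.01104² + 0.01837²) = 0.02143.
Using z* = 1.282 for 80%, ME = 1.282 × 0.02143 = 0.02747.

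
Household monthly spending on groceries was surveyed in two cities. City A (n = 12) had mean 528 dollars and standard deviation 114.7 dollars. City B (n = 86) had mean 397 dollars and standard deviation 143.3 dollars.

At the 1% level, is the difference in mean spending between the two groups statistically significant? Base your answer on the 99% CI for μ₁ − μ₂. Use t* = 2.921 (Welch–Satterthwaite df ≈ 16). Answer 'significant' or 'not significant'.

significant

Per-group SEs: s₁/√n₁ = 114.7/√12 = 33.1110, s₂/√n₂ = 143.3/√86 = 15.4524.
Unpooled SE of the difference: √(1096.338321 + 238.77666576) = 36.5392.
Margin of error = t* · SE = 2.921 × 36.5392 = 106.7310.
x̄₁ − x̄₂ = 528 − 397 = 131.0000.
CI: 131.0000 ± 106.7310 = (24.2690, 237.7310).
The interval (24.2690, 237.7310) does not contain 0, so the difference is significant.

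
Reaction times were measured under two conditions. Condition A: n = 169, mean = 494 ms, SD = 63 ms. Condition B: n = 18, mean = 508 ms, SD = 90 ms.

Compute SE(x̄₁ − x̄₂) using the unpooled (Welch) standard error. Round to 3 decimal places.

21.760

Per-group SEs: s₁/√n₁ = 63/√169 = 4.8462, s₂/√n₂ = 90/√18 = 21.2132.
Unpooled SE of the difference: √(23.48565444 + 449.99985424) = 21.7597.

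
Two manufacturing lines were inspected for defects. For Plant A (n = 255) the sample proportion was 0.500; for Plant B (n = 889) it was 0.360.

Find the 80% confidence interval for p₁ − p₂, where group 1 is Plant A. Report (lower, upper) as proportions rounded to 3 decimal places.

SE₁ = √(p̂₁(1−p̂₁)/n₁) = √(0.5000·0.5000/255) = 0.03131; SE₂ = √(0.3600·0.6400/889) = 0.01610.
Independent samples: SE of the difference = √(SE₁² + SE₂²) = √(0.0009803161 + 0.00025921) = 0.03521.
z* for 80% confidence is 1.282, so the margin of error is 1.282 × 0.03521 = 0.04514.
Point estimate p̂₁ − p̂₂ = 0.5000 − 0.3600 = 0.1400.
0.1400 ± 0.04514 → (0.095, 0.185).

(0.095, 0.185)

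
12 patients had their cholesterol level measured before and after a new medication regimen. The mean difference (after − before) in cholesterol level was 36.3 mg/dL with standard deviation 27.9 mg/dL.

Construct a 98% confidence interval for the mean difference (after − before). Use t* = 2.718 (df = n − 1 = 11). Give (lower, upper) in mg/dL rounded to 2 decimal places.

This is a matched-pairs design, so SE = s_d/√n = 27.9/√12 = 8.0540.
Margin = 2.718 × 8.0540 = 21.8908; the interval is 36.3 ± 21.8908 = (14.41, 58.19).

(14.41, 58.19)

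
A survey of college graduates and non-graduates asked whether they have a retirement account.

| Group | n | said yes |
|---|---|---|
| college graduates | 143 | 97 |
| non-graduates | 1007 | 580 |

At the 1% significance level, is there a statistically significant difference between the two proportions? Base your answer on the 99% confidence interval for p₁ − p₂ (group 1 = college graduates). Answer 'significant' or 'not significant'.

not significant

p̂₁ = 97/143 = 0.6783 and p̂₂ = 580/1007 = 0.5760.
SE₁ = √(p̂₁(1−p̂₁)/n₁) = √(0.6783·0.3217/143) = 0.03906; SE₂ = √(0.5760·0.4240/1007) = 0.01557.
Independent samples: SE of the difference = √(SE₁² + SE₂²) = √(0.0015256836 + 0.0002424249) = 0.04205.
z* for 99% confidence is 2.576, so the margin of error is 2.576 × 0.04205 = 0.10832.
Point estimate p̂₁ − p̂₂ = 0.6783 − 0.5760 = 0.1023.
0.1023 ± 0.10832 → (-0.00602, 0.21062).
The interval (-0.00602, 0.21062) contains 0, so the difference is not significant.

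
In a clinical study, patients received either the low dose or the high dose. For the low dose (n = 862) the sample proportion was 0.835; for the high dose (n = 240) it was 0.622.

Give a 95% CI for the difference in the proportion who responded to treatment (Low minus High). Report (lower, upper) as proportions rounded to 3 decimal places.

SE₁ = √(p̂₁(1−p̂₁)/n₁) = √(0.8350·0.1650/862) = 0.01264; SE₂ = √(0.6220·0.3780/240) = 0.03130.
Independent samples: SE of the difference = √(SE₁² + SE₂²) = √(0.0001597696 + 0.00097969) = 0.03376.
z* for 95% confidence is 1.960, so the margin of error is 1.960 × 0.03376 = 0.06617.
Point estimate p̂₁ − p̂₂ = 0.8350 − 0.6220 = 0.2130.
0.2130 ± 0.06617 → (0.147, 0.279).

(0.147, 0.279)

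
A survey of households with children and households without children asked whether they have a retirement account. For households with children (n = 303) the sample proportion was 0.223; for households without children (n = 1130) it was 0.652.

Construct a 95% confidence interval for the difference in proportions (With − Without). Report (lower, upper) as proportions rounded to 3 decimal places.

The two standard errors are √(0.2230×0.7770/303) = 0.02391 and √(0.6520×0.3480/1130) = 0.01417.
Because the samples are independent, SE_diff = √(0.02391² + 0.01417²) = 0.02779.
Using z* = 1.960 for 95%, ME = 1.960 × 0.02779 = 0.05447.
p̂₁ − p̂₂ = -0.4290; interval -0.4290 ± 0.05447 gives (-0.483, -0.375).

(-0.483, -0.375)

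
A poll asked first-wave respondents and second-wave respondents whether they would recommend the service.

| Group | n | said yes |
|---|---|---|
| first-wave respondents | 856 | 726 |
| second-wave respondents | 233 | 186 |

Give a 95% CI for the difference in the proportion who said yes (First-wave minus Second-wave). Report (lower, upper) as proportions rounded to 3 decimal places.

(-0.007, 0.107)

First, p̂₁ = 726/856 = 0.8481; p̂₂ = 186/233 = 0.7983.
The two standard errors are √(0.8481×0.1519/856) = 0.01227 and √(0.7983×0.2017/233) = 0.02629.
Because the samples are independent, SE_diff = √(0.01227² + 0.02629²) = 0.02901.
Using z* = 1.960 for 95%, ME = 1.960 × 0.02901 = 0.05686.
p̂₁ − p̂₂ = 0.0498; interval 0.0498 ± 0.05686 gives (-0.007, 0.107).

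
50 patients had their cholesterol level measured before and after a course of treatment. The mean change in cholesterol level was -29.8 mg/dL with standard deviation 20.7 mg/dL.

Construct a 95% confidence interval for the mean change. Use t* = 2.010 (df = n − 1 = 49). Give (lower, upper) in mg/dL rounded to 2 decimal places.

(-35.68, -23.92)

This is a matched-pairs design, so SE = s_d/√n = 20.7/√50 = 2.9274.
Margin = 2.010 × 2.9274 = 5.8841; the interval is -29.8 ± 5.8841 = (-35.68, -23.92).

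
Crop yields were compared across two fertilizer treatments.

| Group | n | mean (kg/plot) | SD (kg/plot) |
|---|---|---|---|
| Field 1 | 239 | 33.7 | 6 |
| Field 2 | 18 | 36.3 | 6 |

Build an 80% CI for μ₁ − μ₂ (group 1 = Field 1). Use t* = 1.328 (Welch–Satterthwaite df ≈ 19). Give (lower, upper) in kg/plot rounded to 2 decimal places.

SE₁ = s₁/√n₁ = 6/√239 = 0.3881; SE₂ = 6/√18 = 1.4142.
Independent samples, unequal variances: SE_diff = √(SE₁² + SE₂²) = √(0.15062161 + 1.99996164) = 1.4665.
t* = 1.328, so margin of error = 1.328 × 1.4665 = 1.9475.
Difference in means = 33.7 − 36.3 = -2.6000.
-2.6000 ± 1.9475 → (-4.55, -0.65).

(-4.55, -0.65)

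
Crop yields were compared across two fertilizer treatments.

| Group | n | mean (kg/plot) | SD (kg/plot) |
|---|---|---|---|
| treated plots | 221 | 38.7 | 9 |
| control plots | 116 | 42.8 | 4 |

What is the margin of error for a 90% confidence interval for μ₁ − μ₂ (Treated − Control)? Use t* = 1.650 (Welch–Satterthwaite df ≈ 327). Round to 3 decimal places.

SE₁ = s₁/√n₁ = 9/√221 = 0.6054; SE₂ = 4/√116 = 0.3714.
Independent samples, unequal variances: SE_diff = √(SE₁² + SE₂²) = √(0.36650916 + 0.13793796) = 0.7102.
t* = 1.650, so margin of error = 1.650 × 0.7102 = 1.1718.

1.172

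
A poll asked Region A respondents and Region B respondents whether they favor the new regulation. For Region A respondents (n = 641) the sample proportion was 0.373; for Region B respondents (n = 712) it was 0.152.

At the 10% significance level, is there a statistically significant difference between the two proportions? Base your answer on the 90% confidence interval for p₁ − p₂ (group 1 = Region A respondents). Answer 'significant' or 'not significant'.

significant

The two standard errors are √(0.3730×0.6270/641) = 0.01910 and √(0.1520×0.8480/712) = 0.01345.
Because the samples are independent, SE_diff = √(0.01910² + 0.01345²) = 0.02336.
Using z* = 1.645 for 90%, ME = 1.645 × 0.02336 = 0.03843.
p̂₁ − p̂₂ = 0.2210; interval 0.2210 ± 0.03843 gives (0.18257, 0.25943).
The interval (0.18257, 0.25943) does not contain 0, so the difference is significant.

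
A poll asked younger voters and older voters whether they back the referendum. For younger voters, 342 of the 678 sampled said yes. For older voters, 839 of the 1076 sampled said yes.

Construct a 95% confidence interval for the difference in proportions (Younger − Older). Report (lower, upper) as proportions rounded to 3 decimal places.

(-0.320, -0.230)

p̂₁ = 342/678 = 0.5044 and p̂₂ = 839/1076 = 0.7797.
SE₁ = √(p̂₁(1−p̂₁)/n₁) = √(0.5044·0.4956/678) = 0.01920; SE₂ = √(0.7797·0.2203/1076) = 0.01263.
Independent samples: SE of the difference = √(SE₁² + SE₂²) = √(0.00036864 + 0.0001595169) = 0.02298.
z* for 95% confidence is 1.960, so the margin of error is 1.960 × 0.02298 = 0.04504.
Point estimate p̂₁ − p̂₂ = 0.5044 − 0.7797 = -0.2753.
-0.2753 ± 0.04504 → (-0.320, -0.230).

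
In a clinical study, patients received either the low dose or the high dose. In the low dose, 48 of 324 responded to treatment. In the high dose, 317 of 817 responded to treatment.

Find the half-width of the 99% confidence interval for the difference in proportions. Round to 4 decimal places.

0.0672

p̂₁ = 48/324 = 0.1481 and p̂₂ = 317/817 = 0.3880.
SE₁ = √(p̂₁(1−p̂₁)/n₁) = √(0.1481·0.8519/324) = 0.01973; SE₂ = √(0.3880·0.6120/817) = 0.01705.
Independent samples: SE of the difference = √(SE₁² + SE₂²) = √(0.0003892729 + 0.0002907025) = 0.02608.
z* for 99% confidence is 2.576, so the margin of error is 2.576 × 0.02608 = 0.06718.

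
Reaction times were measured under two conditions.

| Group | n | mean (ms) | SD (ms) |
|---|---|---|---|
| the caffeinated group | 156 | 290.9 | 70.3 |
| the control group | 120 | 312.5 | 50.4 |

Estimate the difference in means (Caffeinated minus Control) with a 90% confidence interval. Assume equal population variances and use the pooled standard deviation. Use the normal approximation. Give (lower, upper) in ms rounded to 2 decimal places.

(-34.07, -9.13)

s_p = √[((n₁−1)s₁² + (n₂−1)s₂²)/(n₁+n₂−2)] = √[(155·70.3² + 119·50.4²)/274] = 62.4413.
SE = 62.4413·√(1/156 + 1/120) = 7.5818.
With z* = 1.645, margin = 1.645 × 7.5818 = 12.4721.
x̄₁ − x̄₂ = 290.9 − 312.5 = -21.6000; interval -21.6000 ± 12.4721 = (-34.07, -9.13).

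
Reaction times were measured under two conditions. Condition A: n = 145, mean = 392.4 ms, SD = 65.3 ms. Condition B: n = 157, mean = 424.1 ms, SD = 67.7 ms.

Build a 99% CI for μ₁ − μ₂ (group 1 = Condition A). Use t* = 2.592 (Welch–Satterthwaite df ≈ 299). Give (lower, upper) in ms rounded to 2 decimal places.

(-51.54, -11.86)

SE₁ = s₁/√n₁ = 65.3/√145 = 5.4229; SE₂ = 67.7/√157 = 5.4030.
Independent samples, unequal variances: SE_diff = √(SE₁² + SE₂²) = √(29.40784441 + 29.192409) = 7.6551.
t* = 2.592, so margin of error = 2.592 × 7.6551 = 19.8420.
Difference in means = 392.4 − 424.1 = -31.7000.
-31.7000 ± 19.8420 → (-51.54, -11.86).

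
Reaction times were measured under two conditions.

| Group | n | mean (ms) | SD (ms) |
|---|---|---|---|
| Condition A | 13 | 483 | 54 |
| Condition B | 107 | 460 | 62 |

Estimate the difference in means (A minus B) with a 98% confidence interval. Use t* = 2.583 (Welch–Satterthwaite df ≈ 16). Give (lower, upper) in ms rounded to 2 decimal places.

Per-group SEs: s₁/√n₁ = 54/√13 = 14.9769, s₂/√n₂ = 62/√107 = 5.9938.
Unpooled SE of the difference: √(224.30753361 + 35.92563844) = 16.1317.
Margin of error = t* · SE = 2.583 × 16.1317 = 41.6682.
x̄₁ − x̄₂ = 483 − 460 = 23.0000.
CI: 23.0000 ± 41.6682 = (-18.67, 64.67).

(-18.67, 64.67)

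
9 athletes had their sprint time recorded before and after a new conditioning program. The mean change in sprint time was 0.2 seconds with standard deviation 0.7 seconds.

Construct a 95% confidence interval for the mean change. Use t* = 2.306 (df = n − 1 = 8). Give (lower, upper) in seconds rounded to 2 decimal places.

This is a matched-pairs design, so SE = s_d/√n = 0.7/√9 = 0.2333.
Margin = 2.306 × 0.2333 = 0.5380; the interval is 0.2 ± 0.5380 = (-0.34, 0.74).

(-0.34, 0.74)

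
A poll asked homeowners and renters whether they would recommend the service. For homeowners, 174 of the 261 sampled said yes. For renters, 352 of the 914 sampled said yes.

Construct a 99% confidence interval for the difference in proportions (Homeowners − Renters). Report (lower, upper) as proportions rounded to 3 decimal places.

(0.196, 0.367)

Sample proportions: 174/261 = 0.6667, 352/914 = 0.3851.
Each SE is √(p̂(1−p̂)/n): √(0.6667·0.3333/261) = 0.02918 and √(0.3851·0.6149/914) = 0.01610.
SE(p̂₁ − p̂₂) = √(SE₁² + SE₂²) = √(0.0008514724 + 0.00025921) = 0.03333, since the two samples are independent.
At 99% confidence z* = 2.576; margin = 2.576 × 0.03333 = 0.08586.
The difference is 0.6667 − 0.3851 = 0.2816, so the interval is 0.2816 ± 0.08586 = (0.196, 0.367).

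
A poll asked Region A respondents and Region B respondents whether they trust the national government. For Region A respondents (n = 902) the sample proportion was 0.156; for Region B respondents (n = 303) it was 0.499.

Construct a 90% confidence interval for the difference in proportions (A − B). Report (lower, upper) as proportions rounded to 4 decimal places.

(-0.3943, -0.2917)

SE₁ = √(p̂₁(1−p̂₁)/n₁) = √(0.1560·0.8440/902) = 0.01208; SE₂ = √(0.4990·0.5010/303) = 0.02872.
Independent samples: SE of the difference = √(SE₁² + SE₂²) = √(0.0001459264 + 0.0008248384) = 0.03116.
z* for 90% confidence is 1.645, so the margin of error is 1.645 × 0.03116 = 0.05126.
Point estimate p̂₁ − p̂₂ = 0.1560 − 0.4990 = -0.3430.
-0.3430 ± 0.05126 → (-0.3943, -0.2917).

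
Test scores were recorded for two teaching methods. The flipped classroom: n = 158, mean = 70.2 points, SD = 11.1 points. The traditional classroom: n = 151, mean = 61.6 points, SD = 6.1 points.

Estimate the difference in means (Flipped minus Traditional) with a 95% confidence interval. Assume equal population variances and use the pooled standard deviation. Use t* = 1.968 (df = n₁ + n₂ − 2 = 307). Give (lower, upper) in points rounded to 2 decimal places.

(6.58, 10.62)

s_p = √[((n₁−1)s₁² + (n₂−1)s₂²)/(n₁+n₂−2)] = √[(157·11.1² + 150·6.1²)/307] = 9.0106.
SE = 9.0106·√(1/158 + 1/151) = 1.0255.
With t* = 1.968, margin = 1.968 × 1.0255 = 2.0182.
x̄₁ − x̄₂ = 70.2 − 61.6 = 8.6000; interval 8.6000 ± 2.0182 = (6.58, 10.62).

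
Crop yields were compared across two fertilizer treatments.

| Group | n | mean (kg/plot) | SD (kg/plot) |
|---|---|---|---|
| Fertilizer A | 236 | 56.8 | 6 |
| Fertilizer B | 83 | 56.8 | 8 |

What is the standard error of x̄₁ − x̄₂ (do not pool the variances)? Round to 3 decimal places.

0.961

SE₁ = s₁/√n₁ = 6/√236 = 0.3906; SE₂ = 8/√83 = 0.8781.
Independent samples, unequal variances: SE_diff = √(SE₁² + SE₂²) = √(0.15256836 + 0.77105961) = 0.9611.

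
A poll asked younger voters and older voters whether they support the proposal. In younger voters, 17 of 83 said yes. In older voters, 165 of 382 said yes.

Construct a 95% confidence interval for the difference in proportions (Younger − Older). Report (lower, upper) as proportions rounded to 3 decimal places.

(-0.327, -0.127)

p̂₁ = 17/83 = 0.2048 and p̂₂ = 165/382 = 0.4319.
SE₁ = √(p̂₁(1−p̂₁)/n₁) = √(0.2048·0.7952/83) = 0.04430; SE₂ = √(0.4319·0.5681/382) = 0.02534.
Independent samples: SE of the difference = √(SE₁² + SE₂²) = √(0.00196249 + 0.0006421156) = 0.05104.
z* for 95% confidence is 1.960, so the margin of error is 1.960 × 0.05104 = 0.10004.
Point estimate p̂₁ − p̂₂ = 0.2048 − 0.4319 = -0.2271.
-0.2271 ± 0.10004 → (-0.327, -0.127).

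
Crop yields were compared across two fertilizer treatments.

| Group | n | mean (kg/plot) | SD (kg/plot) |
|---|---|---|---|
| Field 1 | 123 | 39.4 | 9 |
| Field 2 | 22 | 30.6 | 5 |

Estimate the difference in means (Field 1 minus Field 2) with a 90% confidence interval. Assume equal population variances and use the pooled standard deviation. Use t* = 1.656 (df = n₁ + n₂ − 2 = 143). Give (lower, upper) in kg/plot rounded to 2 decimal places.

(5.53, 12.07)

s_p = √[((n₁−1)s₁² + (n₂−1)s₂²)/(n₁+n₂−2)] = √[(122·9² + 21·5²)/143] = 8.5309.
SE = 8.5309·√(1/123 + 1/22) = 1.9748.
With t* = 1.656, margin = 1.656 × 1.9748 = 3.2703.
x̄₁ − x̄₂ = 39.4 − 30.6 = 8.8000; interval 8.8000 ± 3.2703 = (5.53, 12.07).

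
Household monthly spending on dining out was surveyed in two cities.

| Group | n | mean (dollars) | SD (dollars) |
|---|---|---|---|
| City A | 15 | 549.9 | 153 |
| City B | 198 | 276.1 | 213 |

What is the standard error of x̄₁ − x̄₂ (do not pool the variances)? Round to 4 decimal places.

42.3053

Per-group SEs: s₁/√n₁ = 153/√15 = 39.5044, s₂/√n₂ = 213/√198 = 15.1373.
Unpooled SE of the difference: √(1560.59761936 + 229.13785129) = 42.3053.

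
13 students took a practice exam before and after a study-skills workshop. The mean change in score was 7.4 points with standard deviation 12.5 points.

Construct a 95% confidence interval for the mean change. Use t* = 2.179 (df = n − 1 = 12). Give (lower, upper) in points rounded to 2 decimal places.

Paired design: SE = s_d/√n = 12.5/√13 = 3.4669.
t* = 2.179; margin of error = 2.179 × 3.4669 = 7.5544.
7.4 ± 7.5544 → (-0.15, 14.95).

(-0.15, 14.95)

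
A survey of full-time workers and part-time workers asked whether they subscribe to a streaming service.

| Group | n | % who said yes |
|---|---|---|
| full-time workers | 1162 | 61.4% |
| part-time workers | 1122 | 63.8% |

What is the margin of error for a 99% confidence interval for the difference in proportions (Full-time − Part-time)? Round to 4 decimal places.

SE₁ = √(p̂₁(1−p̂₁)/n₁) = √(0.6140·0.3860/1162) = 0.01428; SE₂ = √(0.6380·0.3620/1122) = 0.01435.
Independent samples: SE of the difference = √(SE₁² + SE₂²) = √(0.0002039184 + 0.0002059225) = 0.02024.
z* for 99% confidence is 2.576, so the margin of error is 2.576 × 0.02024 = 0.05214.

0.0521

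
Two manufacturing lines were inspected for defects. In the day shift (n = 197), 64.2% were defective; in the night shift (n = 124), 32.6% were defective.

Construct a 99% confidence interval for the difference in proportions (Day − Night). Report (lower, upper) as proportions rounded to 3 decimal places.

The two standard errors are √(0.6420×0.3580/197) = 0.03416 and √(0.3260×0.6740/124) = 0.04209.
Because the samples are independent, SE_diff = √(0.03416² + 0.04209²) = 0.05421.
Using z* = 2.576 for 99%, ME = 2.576 × 0.05421 = 0.13964.
p̂₁ − p̂₂ = 0.3160; interval 0.3160 ± 0.13964 gives (0.176, 0.456).

(0.176, 0.456)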